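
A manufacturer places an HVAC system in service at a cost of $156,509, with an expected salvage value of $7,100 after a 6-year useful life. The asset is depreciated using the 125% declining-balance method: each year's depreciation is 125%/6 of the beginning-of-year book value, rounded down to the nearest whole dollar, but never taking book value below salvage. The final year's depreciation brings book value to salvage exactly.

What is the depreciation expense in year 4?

$16,178

Depreciable base = $156,509 − $7,100 = $149,409.
Year 1: ⌊$156,509 × 125%/6⌋ = $32,606. Book value $123,903.
Year 2: ⌊$123,903 × 125%/6⌋ = $25,813. Book value $98,090.
Year 3: ⌊$98,090 × 125%/6⌋ = $20,435. Book value $77,655.
Year 4: ⌊$77,655 × 125%/6⌋ = $16,178. Book value $61,477.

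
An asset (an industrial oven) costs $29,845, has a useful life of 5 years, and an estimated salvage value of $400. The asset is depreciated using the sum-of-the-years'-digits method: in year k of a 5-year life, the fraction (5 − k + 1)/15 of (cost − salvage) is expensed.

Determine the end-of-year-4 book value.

Depreciable base = $29,845 − $400 = $29,445.
Sum of the years' digits = 5+4+3+2+1 = 15.
Year 1: $29,445 × 5/15 = $9,815. Book value $20,030.
Year 2: $29,445 × 4/15 = $7,852. Book value $12,178.
Year 3: $29,445 × 3/15 = $5,889. Book value $6,289.
Year 4: $29,445 × 2/15 = $3,926. Book value $2,363.

$2,363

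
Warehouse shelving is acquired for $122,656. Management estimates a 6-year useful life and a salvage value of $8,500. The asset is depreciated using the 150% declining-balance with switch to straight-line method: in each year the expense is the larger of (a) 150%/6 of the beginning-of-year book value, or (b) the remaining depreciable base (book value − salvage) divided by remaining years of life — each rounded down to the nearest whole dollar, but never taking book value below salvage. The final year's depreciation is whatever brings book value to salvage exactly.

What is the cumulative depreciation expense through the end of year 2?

$53,662

Depreciable base = $122,656 − $8,500 = $114,156.
Year 1: DB = ⌊$122,656 × 150%/6⌋ = $30,664; SL = ⌊$114,156/6⌋ = $19,026 → take DB $30,664. Book value $91,992.
Year 2: DB = ⌊$91,992 × 150%/6⌋ = $22,998; SL = ⌊$83,492/5⌋ = $16,698 → take DB $22,998. Book value $68,994.
Accumulated through year 2 = $122,656 − $68,994 = $53,662.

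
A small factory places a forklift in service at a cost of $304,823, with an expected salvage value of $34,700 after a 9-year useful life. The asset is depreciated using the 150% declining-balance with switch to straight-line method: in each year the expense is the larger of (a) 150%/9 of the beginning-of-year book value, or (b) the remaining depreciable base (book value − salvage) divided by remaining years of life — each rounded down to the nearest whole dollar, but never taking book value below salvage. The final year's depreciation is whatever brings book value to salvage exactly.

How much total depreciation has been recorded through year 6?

Depreciable base = $304,823 − $34,700 = $270,123.
Year 1: DB = ⌊$304,823 × 150%/9⌋ = $50,803; SL = ⌊$270,123/9⌋ = $30,013 → take DB $50,803. Book value $254,020.
Year 2: DB = ⌊$254,020 × 150%/9⌋ = $42,336; SL = ⌊$219,320/8⌋ = $27,415 → take DB $42,336. Book value $211,684.
Year 3: DB = ⌊$211,684 × 150%/9⌋ = $35,280; SL = ⌊$176,984/7⌋ = $25,283 → take DB $35,280. Book value $176,404.
Year 4: DB = ⌊$176,404 × 150%/9⌋ = $29,400; SL = ⌊$141,704/6⌋ = $23,617 → take DB $29,400. Book value $147,004.
Year 5: DB = ⌊$147,004 × 150%/9⌋ = $24,500; SL = ⌊$112,304/5⌋ = $22,460 → take DB $24,500. Book value $122,504.
Year 6: DB = ⌊$122,504 × 150%/9⌋ = $20,417; SL = ⌊$87,804/4⌋ = $21,951 → take SL $21,951. Book value $100,553.
Accumulated through year 6 = $304,823 − $100,553 = $204,270.

$204,270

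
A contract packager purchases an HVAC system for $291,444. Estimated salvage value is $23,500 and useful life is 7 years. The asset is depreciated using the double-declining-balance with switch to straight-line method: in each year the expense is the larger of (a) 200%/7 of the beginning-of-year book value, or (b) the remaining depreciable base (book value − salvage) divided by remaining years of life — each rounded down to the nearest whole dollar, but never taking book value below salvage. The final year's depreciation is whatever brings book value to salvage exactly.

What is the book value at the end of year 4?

Depreciable base = $291,444 − $23,500 = $267,944.
Year 1: DB = ⌊$291,444 × 200%/7⌋ = $83,269; SL = ⌊$267,944/7⌋ = $38,277 → take DB $83,269. Book value $208,175.
Year 2: DB = ⌊$208,175 × 200%/7⌋ = $59,478; SL = ⌊$184,675/6⌋ = $30,779 → take DB $59,478. Book value $148,697.
Year 3: DB = ⌊$148,697 × 200%/7⌋ = $42,484; SL = ⌊$125,197/5⌋ = $25,039 → take DB $42,484. Book value $106,213.
Year 4: DB = ⌊$106,213 × 200%/7⌋ = $30,346; SL = ⌊$82,713/4⌋ = $20,678 → take DB $30,346. Book value $75,867.

$75,867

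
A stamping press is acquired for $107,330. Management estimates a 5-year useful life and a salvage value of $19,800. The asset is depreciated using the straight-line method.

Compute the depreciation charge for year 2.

Depreciable base = $107,330 − $19,800 = $87,530.
Annual expense = $87,530 / 5 = $17,506.

$17,506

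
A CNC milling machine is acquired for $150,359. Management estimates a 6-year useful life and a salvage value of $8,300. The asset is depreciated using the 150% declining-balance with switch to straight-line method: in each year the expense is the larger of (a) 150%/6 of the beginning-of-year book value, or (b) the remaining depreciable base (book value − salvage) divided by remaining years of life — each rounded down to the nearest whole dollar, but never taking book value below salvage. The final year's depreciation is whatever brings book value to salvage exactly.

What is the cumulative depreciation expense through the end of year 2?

Depreciable base = $150,359 − $8,300 = $142,059.
Year 1: DB = ⌊$150,359 × 150%/6⌋ = $37,589; SL = ⌊$142,059/6⌋ = $23,676 → take DB $37,589. Book value $112,770.
Year 2: DB = ⌊$112,770 × 150%/6⌋ = $28,192; SL = ⌊$104,470/5⌋ = $20,894 → take DB $28,192. Book value $84,578.
Accumulated through year 2 = $150,359 − $84,578 = $65,781.

$65,781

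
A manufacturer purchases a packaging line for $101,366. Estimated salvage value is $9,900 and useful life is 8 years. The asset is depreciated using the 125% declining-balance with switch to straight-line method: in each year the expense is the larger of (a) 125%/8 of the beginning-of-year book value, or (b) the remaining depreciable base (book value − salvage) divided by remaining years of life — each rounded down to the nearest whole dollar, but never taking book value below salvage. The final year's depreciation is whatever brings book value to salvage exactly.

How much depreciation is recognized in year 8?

$10,198

Depreciable base = $101,366 − $9,900 = $91,466.
Year 1: DB = ⌊$101,366 × 125%/8⌋ = $15,838; SL = ⌊$91,466/8⌋ = $11,433 → take DB $15,838. Book value $85,528.
Year 2: DB = ⌊$85,528 × 125%/8⌋ = $13,363; SL = ⌊$75,628/7⌋ = $10,804 → take DB $13,363. Book value $72,165.
Year 3: DB = ⌊$72,165 × 125%/8⌋ = $11,275; SL = ⌊$62,265/6⌋ = $10,377 → take DB $11,275. Book value $60,890.
Year 4: DB = ⌊$60,890 × 125%/8⌋ = $9,514; SL = ⌊$50,990/5⌋ = $10,198 → take SL $10,198. Book value $50,692.
Year 5: DB = ⌊$50,692 × 125%/8⌋ = $7,920; SL = ⌊$40,792/4⌋ = $10,198 → take SL $10,198. Book value $40,494.
Year 6: DB = ⌊$40,494 × 125%/8⌋ = $6,327; SL = ⌊$30,594/3⌋ = $10,198 → take SL $10,198. Book value $30,296.
Year 7: DB = ⌊$30,296 × 125%/8⌋ = $4,733; SL = ⌊$20,396/2⌋ = $10,198 → take SL $10,198. Book value $20,098.
Year 8 (final): $20,098 − $9,900 = $10,198. Book value $9,900.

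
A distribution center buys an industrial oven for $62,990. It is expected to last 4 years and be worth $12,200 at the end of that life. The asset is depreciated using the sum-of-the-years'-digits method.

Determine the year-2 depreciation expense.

Depreciable base = $62,990 − $12,200 = $50,790.
Sum of the years' digits = 4+3+2+1 = 10.
Year 1: $50,790 × 4/10 = $20,316. Book value $42,674.
Year 2: $50,790 × 3/10 = $15,237. Book value $27,437.

$15,237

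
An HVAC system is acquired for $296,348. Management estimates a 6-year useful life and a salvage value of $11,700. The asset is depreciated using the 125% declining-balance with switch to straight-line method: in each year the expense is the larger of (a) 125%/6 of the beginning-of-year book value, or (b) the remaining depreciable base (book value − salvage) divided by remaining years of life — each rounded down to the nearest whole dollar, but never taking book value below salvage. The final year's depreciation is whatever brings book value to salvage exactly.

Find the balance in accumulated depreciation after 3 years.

$154,123

Depreciable base = $296,348 − $11,700 = $284,648.
Year 1: DB = ⌊$296,348 × 125%/6⌋ = $61,739; SL = ⌊$284,648/6⌋ = $47,441 → take DB $61,739. Book value $234,609.
Year 2: DB = ⌊$234,609 × 125%/6⌋ = $48,876; SL = ⌊$222,909/5⌋ = $44,581 → take DB $48,876. Book value $185,733.
Year 3: DB = ⌊$185,733 × 125%/6⌋ = $38,694; SL = ⌊$174,033/4⌋ = $43,508 → take SL $43,508. Book value $142,225.
Accumulated through year 3 = $296,348 − $142,225 = $154,123.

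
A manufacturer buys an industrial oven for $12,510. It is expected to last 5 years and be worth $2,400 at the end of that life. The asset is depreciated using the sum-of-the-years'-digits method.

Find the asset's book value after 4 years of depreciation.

$3,074

Depreciable base = $12,510 − $2,400 = $10,110.
Sum of the years' digits = 5+4+3+2+1 = 15.
Year 1: $10,110 × 5/15 = $3,370. Book value $9,140.
Year 2: $10,110 × 4/15 = $2,696. Book value $6,444.
Year 3: $10,110 × 3/15 = $2,022. Book value $4,422.
Year 4: $10,110 × 2/15 = $1,348. Book value $3,074.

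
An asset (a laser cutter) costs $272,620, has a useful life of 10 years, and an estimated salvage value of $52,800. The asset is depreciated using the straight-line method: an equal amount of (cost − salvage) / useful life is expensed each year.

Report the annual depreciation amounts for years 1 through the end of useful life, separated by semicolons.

$21,982; $21,982; $21,982; $21,982; $21,982; $21,982; $21,982; $21,982; $21,982; $21,982

Depreciable base = $272,620 − $52,800 = $219,820.
Annual expense = $219,820 / 10 = $21,982.
End of year 1: book value $250,638.
End of year 2: book value $228,656.
End of year 3: book value $206,674.
End of year 4: book value $184,692.
End of year 5: book value $162,710.
End of year 6: book value $140,728.
End of year 7: book value $118,746.
End of year 8: book value $96,764.
End of year 9: book value $74,782.
End of year 10: book value $52,800.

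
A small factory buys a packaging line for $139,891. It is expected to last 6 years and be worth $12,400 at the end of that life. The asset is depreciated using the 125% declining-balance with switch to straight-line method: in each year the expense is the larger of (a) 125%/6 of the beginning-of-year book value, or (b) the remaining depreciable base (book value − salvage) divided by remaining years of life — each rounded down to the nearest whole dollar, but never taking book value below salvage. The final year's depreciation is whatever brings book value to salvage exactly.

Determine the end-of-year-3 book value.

$68,857

Depreciable base = $139,891 − $12,400 = $127,491.
Year 1: DB = ⌊$139,891 × 125%/6⌋ = $29,143; SL = ⌊$127,491/6⌋ = $21,248 → take DB $29,143. Book value $110,748.
Year 2: DB = ⌊$110,748 × 125%/6⌋ = $23,072; SL = ⌊$98,348/5⌋ = $19,669 → take DB $23,072. Book value $87,676.
Year 3: DB = ⌊$87,676 × 125%/6⌋ = $18,265; SL = ⌊$75,276/4⌋ = $18,819 → take SL $18,819. Book value $68,857.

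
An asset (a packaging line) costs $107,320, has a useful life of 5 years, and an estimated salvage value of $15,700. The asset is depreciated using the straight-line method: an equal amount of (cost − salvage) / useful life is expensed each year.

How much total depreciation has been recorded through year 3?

Depreciable base = $107,320 − $15,700 = $91,620.
Annual expense = $91,620 / 5 = $18,324.
End of year 1: book value $88,996.
End of year 2: book value $70,672.
End of year 3: book value $52,348.
Accumulated through year 3 = $107,320 − $52,348 = $54,972.

$54,972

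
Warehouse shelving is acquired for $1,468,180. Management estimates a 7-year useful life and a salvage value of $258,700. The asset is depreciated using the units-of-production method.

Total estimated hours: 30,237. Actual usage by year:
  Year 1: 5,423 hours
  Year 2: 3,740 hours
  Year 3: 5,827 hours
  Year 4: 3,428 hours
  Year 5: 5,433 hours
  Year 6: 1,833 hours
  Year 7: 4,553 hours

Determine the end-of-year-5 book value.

Depreciable base = $1,468,180 − $258,700 = $1,209,480.
Rate = $1,209,480 / 30,237 hours = $40 per hour.
Year 1: 5,423 × $40 = $216,920. Book value $1,251,260.
Year 2: 3,740 × $40 = $149,600. Book value $1,101,660.
Year 3: 5,827 × $40 = $233,080. Book value $868,580.
Year 4: 3,428 × $40 = $137,120. Book value $731,460.
Year 5: 5,433 × $40 = $217,320. Book value $514,140.

$514,140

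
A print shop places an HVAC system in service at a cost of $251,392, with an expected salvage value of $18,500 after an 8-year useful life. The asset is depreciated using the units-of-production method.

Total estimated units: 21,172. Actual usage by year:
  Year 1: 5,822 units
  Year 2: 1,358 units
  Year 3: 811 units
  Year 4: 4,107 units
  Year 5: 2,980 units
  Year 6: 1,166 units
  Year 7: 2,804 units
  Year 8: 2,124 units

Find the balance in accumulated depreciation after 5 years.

Depreciable base = $251,392 − $18,500 = $232,892.
Rate = $232,892 / 21,172 units = $11 per unit.
Year 1: 5,822 × $11 = $64,042. Book value $187,350.
Year 2: 1,358 × $11 = $14,938. Book value $172,412.
Year 3: 811 × $11 = $8,921. Book value $163,491.
Year 4: 4,107 × $11 = $45,177. Book value $118,314.
Year 5: 2,980 × $11 = $32,780. Book value $85,534.
Accumulated through year 5 = $251,392 − $85,534 = $165,858.

$165,858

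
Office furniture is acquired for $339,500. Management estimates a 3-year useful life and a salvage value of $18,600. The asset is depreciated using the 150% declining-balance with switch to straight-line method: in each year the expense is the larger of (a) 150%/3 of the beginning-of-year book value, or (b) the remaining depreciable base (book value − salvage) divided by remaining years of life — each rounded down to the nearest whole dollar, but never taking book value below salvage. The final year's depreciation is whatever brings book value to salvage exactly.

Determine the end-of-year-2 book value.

Depreciable base = $339,500 − $18,600 = $320,900.
Year 1: DB = ⌊$339,500 × 150%/3⌋ = $169,750; SL = ⌊$320,900/3⌋ = $106,966 → take DB $169,750. Book value $169,750.
Year 2: DB = ⌊$169,750 × 150%/3⌋ = $84,875; SL = ⌊$151,150/2⌋ = $75,575 → take DB $84,875. Book value $84,875.

$84,875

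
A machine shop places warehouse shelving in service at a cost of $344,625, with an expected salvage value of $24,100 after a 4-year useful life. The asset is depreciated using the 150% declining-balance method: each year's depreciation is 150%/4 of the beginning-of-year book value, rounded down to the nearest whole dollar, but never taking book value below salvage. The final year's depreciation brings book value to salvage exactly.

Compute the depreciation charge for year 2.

Depreciable base = $344,625 − $24,100 = $320,525.
Year 1: ⌊$344,625 × 150%/4⌋ = $129,234. Book value $215,391.
Year 2: ⌊$215,391 × 150%/4⌋ = $80,771. Book value $134,620.

$80,771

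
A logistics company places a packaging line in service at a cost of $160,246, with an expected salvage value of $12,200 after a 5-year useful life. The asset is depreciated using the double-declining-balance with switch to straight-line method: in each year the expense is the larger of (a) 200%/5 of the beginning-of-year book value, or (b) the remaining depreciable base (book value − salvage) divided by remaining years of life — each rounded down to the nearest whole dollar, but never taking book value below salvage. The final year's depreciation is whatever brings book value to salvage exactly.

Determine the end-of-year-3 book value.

Depreciable base = $160,246 − $12,200 = $148,046.
Year 1: DB = ⌊$160,246 × 200%/5⌋ = $64,098; SL = ⌊$148,046/5⌋ = $29,609 → take DB $64,098. Book value $96,148.
Year 2: DB = ⌊$96,148 × 200%/5⌋ = $38,459; SL = ⌊$83,948/4⌋ = $20,987 → take DB $38,459. Book value $57,689.
Year 3: DB = ⌊$57,689 × 200%/5⌋ = $23,075; SL = ⌊$45,489/3⌋ = $15,163 → take DB $23,075. Book value $34,614.

$34,614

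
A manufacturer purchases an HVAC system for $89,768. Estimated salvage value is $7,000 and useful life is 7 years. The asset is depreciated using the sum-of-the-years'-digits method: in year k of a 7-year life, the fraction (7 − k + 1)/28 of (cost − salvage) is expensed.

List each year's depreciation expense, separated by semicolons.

$20,692; $17,736; $14,780; $11,824; $8,868; $5,912; $2,956

Depreciable base = $89,768 − $7,000 = $82,768.
Sum of the years' digits = 7+6+5+4+3+2+1 = 28.
Year 1: $82,768 × 7/28 = $20,692. Book value $69,076.
Year 2: $82,768 × 6/28 = $17,736. Book value $51,340.
Year 3: $82,768 × 5/28 = $14,780. Book value $36,560.
Year 4: $82,768 × 4/28 = $11,824. Book value $24,736.
Year 5: $82,768 × 3/28 = $8,868. Book value $15,868.
Year 6: $82,768 × 2/28 = $5,912. Book value $9,956.
Year 7: $82,768 × 1/28 = $2,956. Book value $7,000.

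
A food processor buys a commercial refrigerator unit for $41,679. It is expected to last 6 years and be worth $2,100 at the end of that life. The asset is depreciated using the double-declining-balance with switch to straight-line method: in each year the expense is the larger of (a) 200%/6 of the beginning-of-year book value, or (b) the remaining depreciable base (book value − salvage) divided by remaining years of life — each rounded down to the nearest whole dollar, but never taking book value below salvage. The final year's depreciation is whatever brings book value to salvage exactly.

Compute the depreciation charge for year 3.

Depreciable base = $41,679 − $2,100 = $39,579.
Year 1: DB = ⌊$41,679 × 200%/6⌋ = $13,893; SL = ⌊$39,579/6⌋ = $6,596 → take DB $13,893. Book value $27,786.
Year 2: DB = ⌊$27,786 × 200%/6⌋ = $9,262; SL = ⌊$25,686/5⌋ = $5,137 → take DB $9,262. Book value $18,524.
Year 3: DB = ⌊$18,524 × 200%/6⌋ = $6,174; SL = ⌊$16,424/4⌋ = $4,106 → take DB $6,174. Book value $12,350.

$6,174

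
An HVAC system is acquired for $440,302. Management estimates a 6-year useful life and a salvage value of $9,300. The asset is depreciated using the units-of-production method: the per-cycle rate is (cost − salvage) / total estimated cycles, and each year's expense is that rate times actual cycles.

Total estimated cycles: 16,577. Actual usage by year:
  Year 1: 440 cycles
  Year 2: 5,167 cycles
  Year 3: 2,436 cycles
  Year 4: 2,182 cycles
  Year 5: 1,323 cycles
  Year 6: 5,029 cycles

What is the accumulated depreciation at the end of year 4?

Depreciable base = $440,302 − $9,300 = $431,002.
Rate = $431,002 / 16,577 cycles = $26 per cycle.
Year 1: 440 × $26 = $11,440. Book value $428,862.
Year 2: 5,167 × $26 = $134,342. Book value $294,520.
Year 3: 2,436 × $26 = $63,336. Book value $231,184.
Year 4: 2,182 × $26 = $56,732. Book value $174,452.
Accumulated through year 4 = $440,302 − $174,452 = $265,850.

$265,850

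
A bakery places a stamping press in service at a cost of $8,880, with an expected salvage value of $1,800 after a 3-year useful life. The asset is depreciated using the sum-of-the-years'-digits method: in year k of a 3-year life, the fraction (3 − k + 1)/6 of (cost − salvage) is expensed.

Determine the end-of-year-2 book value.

Depreciable base = $8,880 − $1,800 = $7,080.
Sum of the years' digits = 3+2+1 = 6.
Year 1: $7,080 × 3/6 = $3,540. Book value $5,340.
Year 2: $7,080 × 2/6 = $2,360. Book value $2,980.

$2,980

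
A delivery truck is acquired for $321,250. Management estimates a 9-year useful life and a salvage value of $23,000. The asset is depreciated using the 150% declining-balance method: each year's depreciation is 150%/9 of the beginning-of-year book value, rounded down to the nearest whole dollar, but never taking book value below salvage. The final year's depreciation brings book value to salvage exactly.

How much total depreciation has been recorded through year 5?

$192,145

Depreciable base = $321,250 − $23,000 = $298,250.
Year 1: ⌊$321,250 × 150%/9⌋ = $53,541. Book value $267,709.
Year 2: ⌊$267,709 × 150%/9⌋ = $44,618. Book value $223,091.
Year 3: ⌊$223,091 × 150%/9⌋ = $37,181. Book value $185,910.
Year 4: ⌊$185,910 × 150%/9⌋ = $30,985. Book value $154,925.
Year 5: ⌊$154,925 × 150%/9⌋ = $25,820. Book value $129,105.
Accumulated through year 5 = $321,250 − $129,105 = $192,145.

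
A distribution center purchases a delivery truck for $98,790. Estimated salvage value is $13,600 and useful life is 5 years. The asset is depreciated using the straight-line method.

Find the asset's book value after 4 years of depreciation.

Depreciable base = $98,790 − $13,600 = $85,190.
Annual expense = $85,190 / 5 = $17,038.
End of year 1: book value $81,752.
End of year 2: book value $64,714.
End of year 3: book value $47,676.
End of year 4: book value $30,638.

$30,638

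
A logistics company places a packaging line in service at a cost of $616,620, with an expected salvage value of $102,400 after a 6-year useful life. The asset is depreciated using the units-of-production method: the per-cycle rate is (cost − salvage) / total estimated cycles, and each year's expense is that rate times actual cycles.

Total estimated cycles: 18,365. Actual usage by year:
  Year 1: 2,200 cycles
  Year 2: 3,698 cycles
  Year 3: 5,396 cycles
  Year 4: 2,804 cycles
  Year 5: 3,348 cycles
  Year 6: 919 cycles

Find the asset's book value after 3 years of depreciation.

$300,388

Depreciable base = $616,620 − $102,400 = $514,220.
Rate = $514,220 / 18,365 cycles = $28 per cycle.
Year 1: 2,200 × $28 = $61,600. Book value $555,020.
Year 2: 3,698 × $28 = $103,544. Book value $451,476.
Year 3: 5,396 × $28 = $151,088. Book value $300,388.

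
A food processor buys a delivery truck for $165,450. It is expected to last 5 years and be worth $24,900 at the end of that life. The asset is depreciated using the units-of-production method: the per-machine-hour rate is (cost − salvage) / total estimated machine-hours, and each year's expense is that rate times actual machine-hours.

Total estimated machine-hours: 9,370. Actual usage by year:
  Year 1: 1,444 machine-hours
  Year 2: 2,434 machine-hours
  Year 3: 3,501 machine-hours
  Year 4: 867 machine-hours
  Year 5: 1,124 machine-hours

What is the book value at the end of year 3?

Depreciable base = $165,450 − $24,900 = $140,550.
Rate = $140,550 / 9,370 machine-hours = $15 per machine-hour.
Year 1: 1,444 × $15 = $21,660. Book value $143,790.
Year 2: 2,434 × $15 = $36,510. Book value $107,280.
Year 3: 3,501 × $15 = $52,515. Book value $54,765.

$54,765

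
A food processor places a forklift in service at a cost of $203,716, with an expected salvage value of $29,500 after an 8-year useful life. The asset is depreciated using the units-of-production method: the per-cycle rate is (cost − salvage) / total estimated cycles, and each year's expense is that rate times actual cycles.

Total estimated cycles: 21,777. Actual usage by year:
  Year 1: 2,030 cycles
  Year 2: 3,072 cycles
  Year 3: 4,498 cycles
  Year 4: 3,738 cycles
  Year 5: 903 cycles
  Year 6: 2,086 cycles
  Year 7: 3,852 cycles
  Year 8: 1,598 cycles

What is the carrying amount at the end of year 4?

Depreciable base = $203,716 − $29,500 = $174,216.
Rate = $174,216 / 21,777 cycles = $8 per cycle.
Year 1: 2,030 × $8 = $16,240. Book value $187,476.
Year 2: 3,072 × $8 = $24,576. Book value $162,900.
Year 3: 4,498 × $8 = $35,984. Book value $126,916.
Year 4: 3,738 × $8 = $29,904. Book value $97,012.

$97,012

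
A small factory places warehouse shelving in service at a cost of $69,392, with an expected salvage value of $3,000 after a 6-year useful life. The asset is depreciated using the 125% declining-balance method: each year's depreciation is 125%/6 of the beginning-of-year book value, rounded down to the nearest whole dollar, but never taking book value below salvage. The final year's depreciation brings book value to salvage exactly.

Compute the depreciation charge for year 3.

$9,060

Depreciable base = $69,392 − $3,000 = $66,392.
Year 1: ⌊$69,392 × 125%/6⌋ = $14,456. Book value $54,936.
Year 2: ⌊$54,936 × 125%/6⌋ = $11,445. Book value $43,491.
Year 3: ⌊$43,491 × 125%/6⌋ = $9,060. Book value $34,431.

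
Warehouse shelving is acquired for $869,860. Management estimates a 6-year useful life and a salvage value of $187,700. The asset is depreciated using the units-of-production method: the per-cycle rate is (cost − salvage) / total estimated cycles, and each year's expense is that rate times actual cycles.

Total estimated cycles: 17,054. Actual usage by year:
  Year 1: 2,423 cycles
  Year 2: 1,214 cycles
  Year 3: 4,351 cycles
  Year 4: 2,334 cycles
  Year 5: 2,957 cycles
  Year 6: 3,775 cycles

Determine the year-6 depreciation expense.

Depreciable base = $869,860 − $187,700 = $682,160.
Rate = $682,160 / 17,054 cycles = $40 per cycle.
Year 1: 2,423 × $40 = $96,920. Book value $772,940.
Year 2: 1,214 × $40 = $48,560. Book value $724,380.
Year 3: 4,351 × $40 = $174,040. Book value $550,340.
Year 4: 2,334 × $40 = $93,360. Book value $456,980.
Year 5: 2,957 × $40 = $118,280. Book value $338,700.
Year 6: 3,775 × $40 = $151,000. Book value $187,700.

$151,000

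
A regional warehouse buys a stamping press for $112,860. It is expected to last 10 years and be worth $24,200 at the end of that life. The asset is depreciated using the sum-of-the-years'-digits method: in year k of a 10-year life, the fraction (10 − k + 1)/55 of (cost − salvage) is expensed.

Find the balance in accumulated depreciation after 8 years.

$83,824

Depreciable base = $112,860 − $24,200 = $88,660.
Sum of the years' digits = 10+9+8+7+6+5+4+3+2+1 = 55.
Year 1: $88,660 × 10/55 = $16,120. Book value $96,740.
Year 2: $88,660 × 9/55 = $14,508. Book value $82,232.
Year 3: $88,660 × 8/55 = $12,896. Book value $69,336.
Year 4: $88,660 × 7/55 = $11,284. Book value $58,052.
Year 5: $88,660 × 6/55 = $9,672. Book value $48,380.
Year 6: $88,660 × 5/55 = $8,060. Book value $40,320.
Year 7: $88,660 × 4/55 = $6,448. Book value $33,872.
Year 8: $88,660 × 3/55 = $4,836. Book value $29,036.
Accumulated through year 8 = $112,860 − $29,036 = $83,824.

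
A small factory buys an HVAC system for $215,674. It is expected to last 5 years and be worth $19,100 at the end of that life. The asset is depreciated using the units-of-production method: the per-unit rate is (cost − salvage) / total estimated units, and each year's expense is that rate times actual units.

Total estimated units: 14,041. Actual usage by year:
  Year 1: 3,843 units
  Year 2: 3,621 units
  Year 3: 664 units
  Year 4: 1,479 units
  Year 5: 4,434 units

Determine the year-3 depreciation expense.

Depreciable base = $215,674 − $19,100 = $196,574.
Rate = $196,574 / 14,041 units = $14 per unit.
Year 1: 3,843 × $14 = $53,802. Book value $161,872.
Year 2: 3,621 × $14 = $50,694. Book value $111,178.
Year 3: 664 × $14 = $9,296. Book value $101,882.

$9,296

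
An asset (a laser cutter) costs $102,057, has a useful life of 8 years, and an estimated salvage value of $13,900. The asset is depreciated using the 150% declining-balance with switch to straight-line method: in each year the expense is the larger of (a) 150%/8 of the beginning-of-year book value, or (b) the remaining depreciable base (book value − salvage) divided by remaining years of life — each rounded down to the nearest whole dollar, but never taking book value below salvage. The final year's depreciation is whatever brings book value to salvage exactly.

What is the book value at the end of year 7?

$21,314

Depreciable base = $102,057 − $13,900 = $88,157.
Year 1: DB = ⌊$102,057 × 150%/8⌋ = $19,135; SL = ⌊$88,157/8⌋ = $11,019 → take DB $19,135. Book value $82,922.
Year 2: DB = ⌊$82,922 × 150%/8⌋ = $15,547; SL = ⌊$69,022/7⌋ = $9,860 → take DB $15,547. Book value $67,375.
Year 3: DB = ⌊$67,375 × 150%/8⌋ = $12,632; SL = ⌊$53,475/6⌋ = $8,912 → take DB $12,632. Book value $54,743.
Year 4: DB = ⌊$54,743 × 150%/8⌋ = $10,264; SL = ⌊$40,843/5⌋ = $8,168 → take DB $10,264. Book value $44,479.
Year 5: DB = ⌊$44,479 × 150%/8⌋ = $8,339; SL = ⌊$30,579/4⌋ = $7,644 → take DB $8,339. Book value $36,140.
Year 6: DB = ⌊$36,140 × 150%/8⌋ = $6,776; SL = ⌊$22,240/3⌋ = $7,413 → take SL $7,413. Book value $28,727.
Year 7: DB = ⌊$28,727 × 150%/8⌋ = $5,386; SL = ⌊$14,827/2⌋ = $7,413 → take SL $7,413. Book value $21,314.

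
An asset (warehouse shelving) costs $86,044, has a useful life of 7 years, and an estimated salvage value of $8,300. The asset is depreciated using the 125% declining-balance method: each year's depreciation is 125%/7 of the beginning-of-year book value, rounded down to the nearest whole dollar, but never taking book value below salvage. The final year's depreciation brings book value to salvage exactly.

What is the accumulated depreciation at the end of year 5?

$53,864

Depreciable base = $86,044 − $8,300 = $77,744.
Year 1: ⌊$86,044 × 125%/7⌋ = $15,365. Book value $70,679.
Year 2: ⌊$70,679 × 125%/7⌋ = $12,621. Book value $58,058.
Year 3: ⌊$58,058 × 125%/7⌋ = $10,367. Book value $47,691.
Year 4: ⌊$47,691 × 125%/7⌋ = $8,516. Book value $39,175.
Year 5: ⌊$39,175 × 125%/7⌋ = $6,995. Book value $32,180.
Accumulated through year 5 = $86,044 − $32,180 = $53,864.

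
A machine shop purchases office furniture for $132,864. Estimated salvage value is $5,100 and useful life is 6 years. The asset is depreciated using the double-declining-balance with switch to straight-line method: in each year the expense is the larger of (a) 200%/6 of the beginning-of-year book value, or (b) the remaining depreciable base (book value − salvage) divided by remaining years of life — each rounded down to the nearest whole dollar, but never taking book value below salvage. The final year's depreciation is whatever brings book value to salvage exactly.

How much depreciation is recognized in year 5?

Depreciable base = $132,864 − $5,100 = $127,764.
Year 1: DB = ⌊$132,864 × 200%/6⌋ = $44,288; SL = ⌊$127,764/6⌋ = $21,294 → take DB $44,288. Book value $88,576.
Year 2: DB = ⌊$88,576 × 200%/6⌋ = $29,525; SL = ⌊$83,476/5⌋ = $16,695 → take DB $29,525. Book value $59,051.
Year 3: DB = ⌊$59,051 × 200%/6⌋ = $19,683; SL = ⌊$53,951/4⌋ = $13,487 → take DB $19,683. Book value $39,368.
Year 4: DB = ⌊$39,368 × 200%/6⌋ = $13,122; SL = ⌊$34,268/3⌋ = $11,422 → take DB $13,122. Book value $26,246.
Year 5: DB = ⌊$26,246 × 200%/6⌋ = $8,748; SL = ⌊$21,146/2⌋ = $10,573 → take SL $10,573. Book value $15,673.

$10,573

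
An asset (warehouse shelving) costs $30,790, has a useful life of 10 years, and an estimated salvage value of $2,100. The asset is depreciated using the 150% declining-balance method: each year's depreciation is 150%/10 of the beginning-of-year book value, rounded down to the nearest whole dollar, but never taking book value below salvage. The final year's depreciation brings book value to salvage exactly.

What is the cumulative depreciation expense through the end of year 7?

Depreciable base = $30,790 − $2,100 = $28,690.
Year 1: ⌊$30,790 × 150%/10⌋ = $4,618. Book value $26,172.
Year 2: ⌊$26,172 × 150%/10⌋ = $3,925. Book value $22,247.
Year 3: ⌊$22,247 × 150%/10⌋ = $3,337. Book value $18,910.
Year 4: ⌊$18,910 × 150%/10⌋ = $2,836. Book value $16,074.
Year 5: ⌊$16,074 × 150%/10⌋ = $2,411. Book value $13,663.
Year 6: ⌊$13,663 × 150%/10⌋ = $2,049. Book value $11,614.
Year 7: ⌊$11,614 × 150%/10⌋ = $1,742. Book value $9,872.
Accumulated through year 7 = $30,790 − $9,872 = $20,918.

$20,918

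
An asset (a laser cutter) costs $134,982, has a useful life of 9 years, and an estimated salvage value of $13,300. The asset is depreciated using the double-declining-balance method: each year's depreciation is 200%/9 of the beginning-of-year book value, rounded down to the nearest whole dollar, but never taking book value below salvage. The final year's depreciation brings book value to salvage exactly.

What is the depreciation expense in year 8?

$5,165

Depreciable base = $134,982 − $13,300 = $121,682.
Year 1: ⌊$134,982 × 200%/9⌋ = $29,996. Book value $104,986.
Year 2: ⌊$104,986 × 200%/9⌋ = $23,330. Book value $81,656.
Year 3: ⌊$81,656 × 200%/9⌋ = $18,145. Book value $63,511.
Year 4: ⌊$63,511 × 200%/9⌋ = $14,113. Book value $49,398.
Year 5: ⌊$49,398 × 200%/9⌋ = $10,977. Book value $38,421.
Year 6: ⌊$38,421 × 200%/9⌋ = $8,538. Book value $29,883.
Year 7: ⌊$29,883 × 200%/9⌋ = $6,640. Book value $23,243.
Year 8: ⌊$23,243 × 200%/9⌋ = $5,165. Book value $18,078.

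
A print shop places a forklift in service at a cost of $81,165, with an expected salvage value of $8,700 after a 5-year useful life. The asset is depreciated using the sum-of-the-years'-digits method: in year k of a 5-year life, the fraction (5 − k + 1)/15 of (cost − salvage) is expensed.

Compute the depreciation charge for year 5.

Depreciable base = $81,165 − $8,700 = $72,465.
Sum of the years' digits = 5+4+3+2+1 = 15.
Year 1: $72,465 × 5/15 = $24,155. Book value $57,010.
Year 2: $72,465 × 4/15 = $19,324. Book value $37,686.
Year 3: $72,465 × 3/15 = $14,493. Book value $23,193.
Year 4: $72,465 × 2/15 = $9,662. Book value $13,531.
Year 5: $72,465 × 1/15 = $4,831. Book value $8,700.

$4,831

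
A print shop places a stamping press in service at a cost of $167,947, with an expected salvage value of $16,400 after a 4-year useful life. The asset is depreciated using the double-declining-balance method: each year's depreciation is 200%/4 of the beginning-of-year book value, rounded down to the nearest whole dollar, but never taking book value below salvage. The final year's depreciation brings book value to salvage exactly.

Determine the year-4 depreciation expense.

Depreciable base = $167,947 − $16,400 = $151,547.
Year 1: ⌊$167,947 × 200%/4⌋ = $83,973. Book value $83,974.
Year 2: ⌊$83,974 × 200%/4⌋ = $41,987. Book value $41,987.
Year 3: ⌊$41,987 × 200%/4⌋ = $20,993. Book value $20,994.
Year 4 (final): $20,994 − $16,400 = $4,594. Book value $16,400.

$4,594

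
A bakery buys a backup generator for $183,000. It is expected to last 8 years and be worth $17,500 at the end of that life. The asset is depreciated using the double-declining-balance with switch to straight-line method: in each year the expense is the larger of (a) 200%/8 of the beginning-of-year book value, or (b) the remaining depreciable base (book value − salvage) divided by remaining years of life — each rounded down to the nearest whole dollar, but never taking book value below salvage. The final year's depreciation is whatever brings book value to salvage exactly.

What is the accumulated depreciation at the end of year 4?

$125,097

Depreciable base = $183,000 − $17,500 = $165,500.
Year 1: DB = ⌊$183,000 × 200%/8⌋ = $45,750; SL = ⌊$165,500/8⌋ = $20,687 → take DB $45,750. Book value $137,250.
Year 2: DB = ⌊$137,250 × 200%/8⌋ = $34,312; SL = ⌊$119,750/7⌋ = $17,107 → take DB $34,312. Book value $102,938.
Year 3: DB = ⌊$102,938 × 200%/8⌋ = $25,734; SL = ⌊$85,438/6⌋ = $14,239 → take DB $25,734. Book value $77,204.
Year 4: DB = ⌊$77,204 × 200%/8⌋ = $19,301; SL = ⌊$59,704/5⌋ = $11,940 → take DB $19,301. Book value $57,903.
Accumulated through year 4 = $183,000 − $57,903 = $125,097.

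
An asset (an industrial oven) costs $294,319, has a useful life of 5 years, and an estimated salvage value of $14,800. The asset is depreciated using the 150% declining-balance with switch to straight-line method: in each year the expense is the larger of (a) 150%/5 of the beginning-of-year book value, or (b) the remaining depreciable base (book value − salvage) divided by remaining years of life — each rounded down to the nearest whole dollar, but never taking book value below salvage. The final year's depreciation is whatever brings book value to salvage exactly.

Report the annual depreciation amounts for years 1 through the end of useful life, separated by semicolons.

Depreciable base = $294,319 − $14,800 = $279,519.
Year 1: DB = ⌊$294,319 × 150%/5⌋ = $88,295; SL = ⌊$279,519/5⌋ = $55,903 → take DB $88,295. Book value $206,024.
Year 2: DB = ⌊$206,024 × 150%/5⌋ = $61,807; SL = ⌊$191,224/4⌋ = $47,806 → take DB $61,807. Book value $144,217.
Year 3: DB = ⌊$144,217 × 150%/5⌋ = $43,265; SL = ⌊$129,417/3⌋ = $43,139 → take DB $43,265. Book value $100,952.
Year 4: DB = ⌊$100,952 × 150%/5⌋ = $30,285; SL = ⌊$86,152/2⌋ = $43,076 → take SL $43,076. Book value $57,876.
Year 5 (final): $57,876 − $14,800 = $43,076. Book value $14,800.

$88,295; $61,807; $43,265; $43,076; $43,076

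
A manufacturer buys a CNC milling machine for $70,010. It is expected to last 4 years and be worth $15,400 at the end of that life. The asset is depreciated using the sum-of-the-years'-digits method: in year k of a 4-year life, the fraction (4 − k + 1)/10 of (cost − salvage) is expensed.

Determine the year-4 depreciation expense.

Depreciable base = $70,010 − $15,400 = $54,610.
Sum of the years' digits = 4+3+2+1 = 10.
Year 1: $54,610 × 4/10 = $21,844. Book value $48,166.
Year 2: $54,610 × 3/10 = $16,383. Book value $31,783.
Year 3: $54,610 × 2/10 = $10,922. Book value $20,861.
Year 4: $54,610 × 1/10 = $5,461. Book value $15,400.

$5,461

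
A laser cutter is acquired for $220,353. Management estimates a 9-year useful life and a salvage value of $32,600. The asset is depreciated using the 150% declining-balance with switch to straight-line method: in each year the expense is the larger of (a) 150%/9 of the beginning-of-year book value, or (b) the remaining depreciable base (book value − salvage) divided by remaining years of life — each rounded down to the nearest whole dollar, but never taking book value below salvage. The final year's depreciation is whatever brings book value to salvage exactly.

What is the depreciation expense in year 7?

$13,732

Depreciable base = $220,353 − $32,600 = $187,753.
Year 1: DB = ⌊$220,353 × 150%/9⌋ = $36,725; SL = ⌊$187,753/9⌋ = $20,861 → take DB $36,725. Book value $183,628.
Year 2: DB = ⌊$183,628 × 150%/9⌋ = $30,604; SL = ⌊$151,028/8⌋ = $18,878 → take DB $30,604. Book value $153,024.
Year 3: DB = ⌊$153,024 × 150%/9⌋ = $25,504; SL = ⌊$120,424/7⌋ = $17,203 → take DB $25,504. Book value $127,520.
Year 4: DB = ⌊$127,520 × 150%/9⌋ = $21,253; SL = ⌊$94,920/6⌋ = $15,820 → take DB $21,253. Book value $106,267.
Year 5: DB = ⌊$106,267 × 150%/9⌋ = $17,711; SL = ⌊$73,667/5⌋ = $14,733 → take DB $17,711. Book value $88,556.
Year 6: DB = ⌊$88,556 × 150%/9⌋ = $14,759; SL = ⌊$55,956/4⌋ = $13,989 → take DB $14,759. Book value $73,797.
Year 7: DB = ⌊$73,797 × 150%/9⌋ = $12,299; SL = ⌊$41,197/3⌋ = $13,732 → take SL $13,732. Book value $60,065.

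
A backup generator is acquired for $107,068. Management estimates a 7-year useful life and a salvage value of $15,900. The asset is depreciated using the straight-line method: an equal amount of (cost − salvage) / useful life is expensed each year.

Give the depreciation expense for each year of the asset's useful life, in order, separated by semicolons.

Depreciable base = $107,068 − $15,900 = $91,168.
Annual expense = $91,168 / 7 = $13,024.
End of year 1: book value $94,044.
End of year 2: book value $81,020.
End of year 3: book value $67,996.
End of year 4: book value $54,972.
End of year 5: book value $41,948.
End of year 6: book value $28,924.
End of year 7: book value $15,900.

$13,024; $13,024; $13,024; $13,024; $13,024; $13,024; $13,024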